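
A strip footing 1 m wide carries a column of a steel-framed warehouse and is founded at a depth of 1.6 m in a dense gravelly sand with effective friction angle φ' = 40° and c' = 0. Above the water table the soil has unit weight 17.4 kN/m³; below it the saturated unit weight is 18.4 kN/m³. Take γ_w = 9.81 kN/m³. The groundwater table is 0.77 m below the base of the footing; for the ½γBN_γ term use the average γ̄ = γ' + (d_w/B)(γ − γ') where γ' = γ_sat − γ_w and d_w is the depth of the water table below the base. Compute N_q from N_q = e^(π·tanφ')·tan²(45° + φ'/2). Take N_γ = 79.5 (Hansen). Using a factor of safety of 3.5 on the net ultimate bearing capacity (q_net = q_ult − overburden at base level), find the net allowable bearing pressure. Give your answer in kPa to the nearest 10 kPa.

N_q = e^(π·tan40°)·tan²(65°) = 64.2.
Overburden at base level: q = 17.4 × 1.6 = 27.84 kPa.
The water table is 0.77 m below the base (< B = 1 m), so the ½γBN_γ term uses γ̄ = γ' + (d_w/B)(γ − γ') = 8.59 + (0.77/1)(17.4 − 8.59) = 15.374 kN/m³.
Surcharge term q·N_q = 27.84 × 64.195 = 1787.2 kPa; self-weight term 0.5·γ·B·N_γ = 0.5 × 15.374 × 1 × 79.5 = 611.1 kPa.
q_ult = 1787.2 + 611.1 = 2398.3 kPa.
q_net = 2398.3 − 27.84 = 2370.5 kPa.
q_all(net) = 2370.5 / 3.5 = 677.27 kPa.

q_all(net) ≈ 680 kPa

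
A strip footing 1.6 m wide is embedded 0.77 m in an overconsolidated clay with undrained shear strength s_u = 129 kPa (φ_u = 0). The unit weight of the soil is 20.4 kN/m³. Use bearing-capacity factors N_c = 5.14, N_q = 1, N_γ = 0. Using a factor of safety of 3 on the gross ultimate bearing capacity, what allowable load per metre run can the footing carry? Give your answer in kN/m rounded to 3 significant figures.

Effective surcharge at the founding depth q = γ·D_f = 20.4 × 0.77 = 15.708 kPa.
q_ult = c·N_c + q·N_q
     = 129 × 5.14 + 15.708 × 1
     = 663.06 + 15.708 = 678.77 kPa.
Gross allowable pressure q_all = 678.77 / 3 = 226.26 kPa.
Allowable wall load = q_all × B = 226.26 × 1.6 = 362.01 kN per metre run.

≈ 362 kN/m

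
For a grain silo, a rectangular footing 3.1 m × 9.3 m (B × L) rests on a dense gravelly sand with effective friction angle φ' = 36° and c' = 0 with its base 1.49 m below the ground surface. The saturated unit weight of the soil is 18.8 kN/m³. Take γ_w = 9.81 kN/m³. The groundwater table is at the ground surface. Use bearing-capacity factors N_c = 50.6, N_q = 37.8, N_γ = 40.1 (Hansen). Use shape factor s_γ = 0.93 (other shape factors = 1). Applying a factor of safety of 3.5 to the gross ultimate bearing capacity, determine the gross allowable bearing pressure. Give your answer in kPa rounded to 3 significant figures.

With the water table at the surface the whole profile is submerged: γ' = 18.8 − 9.81 = 8.99 kN/m³, so q = γ'·D_f = 13.395 kPa; the same γ' applies in the ½γBN_γ term.
q_ult = q·N_q + 0.5·γ·B·N_γ·s_γ
     = 13.395 × 37.8 + 0.5 × 8.99 × 3.1 × 40.1 × 0.93
     = 506.33 + 519.66 = 1026 kPa.
q_all = q_ult / FS = 1026 / 3.5 = 293.14 kPa.

q_all ≈ 293 kPa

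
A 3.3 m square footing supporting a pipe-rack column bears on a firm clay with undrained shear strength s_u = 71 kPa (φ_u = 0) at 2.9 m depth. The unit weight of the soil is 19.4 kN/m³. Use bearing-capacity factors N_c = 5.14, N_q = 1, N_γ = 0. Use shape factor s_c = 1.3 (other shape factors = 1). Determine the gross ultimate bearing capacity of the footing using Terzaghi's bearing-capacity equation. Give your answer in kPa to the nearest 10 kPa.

q_ult ≈ 530 kPa

Effective surcharge at the founding depth q = γ·D_f = 19.4 × 2.9 = 56.26 kPa.
q_ult = c·N_c·s_c + q·N_q
     = 71 × 5.14 × 1.3 + 56.26 × 1
     = 474.42 + 56.26 = 530.68 kPa.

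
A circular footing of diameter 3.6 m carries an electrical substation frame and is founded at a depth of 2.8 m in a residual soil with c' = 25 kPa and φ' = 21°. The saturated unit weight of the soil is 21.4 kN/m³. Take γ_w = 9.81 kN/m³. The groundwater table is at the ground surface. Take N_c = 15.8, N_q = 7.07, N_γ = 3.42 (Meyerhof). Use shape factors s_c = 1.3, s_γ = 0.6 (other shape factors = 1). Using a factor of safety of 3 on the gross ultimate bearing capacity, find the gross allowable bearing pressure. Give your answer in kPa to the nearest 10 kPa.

γ' = 21.4 − 9.81 = 11.59 kN/m³ (submerged throughout). q = 11.59 × 2.8 = 32.452 kPa; the same γ' applies in the ½γBN_γ term.
c·N_c·s_c = 25 × 15.8 × 1.3 = 513.5 kPa
q·N_q = 32.452 × 7.07 = 229.44 kPa
0.5·γ·B·N_γ·s_γ = 0.5 × 11.59 × 3.6 × 3.42 × 0.6 = 42.809 kPa
q_ult = 513.5 + 229.44 + 42.809 = 785.74 kPa.
q_all = 785.74 / 3 = 261.91 kPa.

q_all ≈ 260 kPa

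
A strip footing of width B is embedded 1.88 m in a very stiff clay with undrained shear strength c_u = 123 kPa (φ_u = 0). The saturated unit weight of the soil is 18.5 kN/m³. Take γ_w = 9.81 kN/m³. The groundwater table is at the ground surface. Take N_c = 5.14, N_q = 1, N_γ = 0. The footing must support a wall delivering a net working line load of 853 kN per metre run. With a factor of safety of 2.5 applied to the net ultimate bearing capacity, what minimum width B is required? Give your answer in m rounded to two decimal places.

B = 3.37 m

With the water table at the surface the whole profile is submerged: γ' = 18.5 − 9.81 = 8.69 kN/m³, so q = γ'·D_f = 16.337 kPa.
q_ult = c·N_c + q·N_q
     = 123 × 5.14 + 16.337 × 1
     = 632.22 + 16.337 = 648.56 kPa.
For φ = 0 the ½γBN_γ term vanishes, so q_ult is independent of B. q_net = 648.56 − 16.337 = 632.22 kPa; q_all(net) = 632.22/2.5 = 252.89 kPa.
Required width B = w / q_all(net) = 853 / 252.89 = 3.373 m.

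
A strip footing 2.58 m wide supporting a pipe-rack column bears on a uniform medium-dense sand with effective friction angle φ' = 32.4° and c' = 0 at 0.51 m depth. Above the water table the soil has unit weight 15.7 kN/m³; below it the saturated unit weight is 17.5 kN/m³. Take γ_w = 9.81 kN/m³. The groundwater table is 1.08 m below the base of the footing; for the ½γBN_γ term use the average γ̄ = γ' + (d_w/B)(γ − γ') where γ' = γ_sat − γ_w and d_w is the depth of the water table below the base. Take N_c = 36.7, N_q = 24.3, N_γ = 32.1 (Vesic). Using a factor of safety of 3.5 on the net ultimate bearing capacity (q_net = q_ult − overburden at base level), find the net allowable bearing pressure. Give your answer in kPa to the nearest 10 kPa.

q_all(net) ≈ 180 kPa

Overburden at base level: q = 15.7 × 0.51 = 8.007 kPa.
The water table is 1.08 m below the base (< B = 2.58 m), so the ½γBN_γ term uses γ̄ = γ' + (d_w/B)(γ − γ') = 7.69 + (1.08/2.58)(15.7 − 7.69) = 11.043 kN/m³.
Surcharge term q·N_q = 8.007 × 24.3 = 194.57 kPa; self-weight term 0.5·γ·B·N_γ = 0.5 × 11.043 × 2.58 × 32.1 = 457.28 kPa.
q_ult = 194.57 + 457.28 = 651.85 kPa.
q_net = 651.85 − 8.007 = 643.84 kPa.
q_all(net) = 643.84 / 3.5 = 183.96 kPa.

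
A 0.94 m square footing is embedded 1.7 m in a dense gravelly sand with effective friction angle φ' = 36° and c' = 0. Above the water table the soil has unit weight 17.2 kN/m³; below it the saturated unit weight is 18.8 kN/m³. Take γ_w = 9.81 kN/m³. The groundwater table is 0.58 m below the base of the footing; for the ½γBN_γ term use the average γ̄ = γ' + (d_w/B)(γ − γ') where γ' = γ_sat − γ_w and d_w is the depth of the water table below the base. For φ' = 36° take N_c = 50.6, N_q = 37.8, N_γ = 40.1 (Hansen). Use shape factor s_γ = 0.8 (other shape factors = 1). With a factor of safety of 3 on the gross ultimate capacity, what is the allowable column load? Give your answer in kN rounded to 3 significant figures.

P_all ≈ 388 kN

q = γ·D_f = 17.2 × 1.7 = 29.24 kPa.
γ' = 8.99 kN/m³; averaging over the depth B below the base, γ̄ = γ' + (d_w/B)(γ − γ') = 14.056 kN/m³.
q·N_q = 29.24 × 37.8 = 1105.3 kPa
0.5·γ·B·N_γ·s_γ = 0.5 × 14.056 × 0.94 × 40.1 × 0.8 = 211.93 kPa
q_ult = 1105.3 + 211.93 = 1317.2 kPa.
Gross allowable pressure q_all = 1317.2 / 3 = 439.07 kPa.
Footing area = 0.8836 m², so allowable column load = 439.07 × 0.8836 = 387.96 kN.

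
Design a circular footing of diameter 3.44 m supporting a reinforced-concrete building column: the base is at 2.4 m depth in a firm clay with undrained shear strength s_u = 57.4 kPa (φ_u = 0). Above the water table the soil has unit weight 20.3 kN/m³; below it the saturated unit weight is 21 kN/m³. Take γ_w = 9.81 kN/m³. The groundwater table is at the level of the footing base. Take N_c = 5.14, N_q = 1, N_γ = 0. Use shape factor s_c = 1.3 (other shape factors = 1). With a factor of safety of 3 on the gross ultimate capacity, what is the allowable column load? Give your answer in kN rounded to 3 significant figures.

q = γ·D_f = 20.3 × 2.4 = 48.72 kPa.
c·N_c·s_c = 57.4 × 5.14 × 1.3 = 383.55 kPa
q·N_q = 48.72 × 1 = 48.72 kPa
q_ult = 383.55 + 48.72 = 432.27 kPa.
Gross allowable pressure q_all = 432.27 / 3 = 144.09 kPa.
Footing area = 9.2941 m², so allowable column load = 144.09 × 9.2941 = 1339.2 kN.

P_all ≈ 1340 kN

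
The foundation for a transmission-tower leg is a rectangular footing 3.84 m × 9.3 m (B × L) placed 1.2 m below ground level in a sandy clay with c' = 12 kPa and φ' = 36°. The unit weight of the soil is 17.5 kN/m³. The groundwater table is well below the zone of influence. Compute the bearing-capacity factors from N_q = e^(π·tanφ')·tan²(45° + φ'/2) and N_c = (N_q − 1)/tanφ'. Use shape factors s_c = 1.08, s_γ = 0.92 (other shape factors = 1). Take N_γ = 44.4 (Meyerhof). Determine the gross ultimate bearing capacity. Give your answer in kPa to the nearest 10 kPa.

tan36° = 0.7265, so N_q = e^(π×0.7265)·tan²(63°) = 9.801 × 3.852 = 37.75.
N_c = (37.75 − 1)/tan36° = 50.59.
Effective surcharge at the founding depth q = γ·D_f = 17.5 × 1.2 = 21 kPa.
q_ult = c·N_c·s_c + q·N_q + 0.5·γ·B·N_γ·s_γ
     = 12 × 50.585 × 1.08 + 21 × 37.752 + 0.5 × 17.5 × 3.84 × 44.4 × 0.92
     = 655.59 + 792.8 + 1372.5 = 2820.9 kPa.

q_ult ≈ 2820 kPa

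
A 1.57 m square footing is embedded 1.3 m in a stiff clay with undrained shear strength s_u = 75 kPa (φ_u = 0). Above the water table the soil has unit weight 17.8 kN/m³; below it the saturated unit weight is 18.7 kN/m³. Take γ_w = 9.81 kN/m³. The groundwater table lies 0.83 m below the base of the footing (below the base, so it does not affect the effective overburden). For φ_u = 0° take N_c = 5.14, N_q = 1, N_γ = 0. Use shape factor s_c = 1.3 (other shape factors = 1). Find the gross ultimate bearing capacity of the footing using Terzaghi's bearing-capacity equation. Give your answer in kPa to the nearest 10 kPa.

q = γ·D_f = 17.8 × 1.3 = 23.14 kPa.
c·N_c·s_c = 75 × 5.14 × 1.3 = 501.15 kPa
q·N_q = 23.14 × 1 = 23.14 kPa
q_ult = 501.15 + 23.14 = 524.29 kPa.

q_ult ≈ 520 kPa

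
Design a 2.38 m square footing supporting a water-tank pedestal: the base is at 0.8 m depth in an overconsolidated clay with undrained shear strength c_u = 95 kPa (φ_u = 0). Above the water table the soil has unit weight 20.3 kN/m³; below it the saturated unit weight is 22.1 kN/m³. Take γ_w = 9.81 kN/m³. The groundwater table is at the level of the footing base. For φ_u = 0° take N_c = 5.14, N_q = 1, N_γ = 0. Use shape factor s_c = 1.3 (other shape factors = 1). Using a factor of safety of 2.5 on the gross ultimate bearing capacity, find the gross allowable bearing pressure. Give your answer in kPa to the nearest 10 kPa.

q_all ≈ 260 kPa

Effective surcharge at the founding depth q = γ·D_f = 20.3 × 0.8 = 16.24 kPa.
q_ult = c·N_c·s_c + q·N_q
     = 95 × 5.14 × 1.3 + 16.24 × 1
     = 634.79 + 16.24 = 651.03 kPa.
q_all = 651.03 / 2.5 = 260.41 kPa.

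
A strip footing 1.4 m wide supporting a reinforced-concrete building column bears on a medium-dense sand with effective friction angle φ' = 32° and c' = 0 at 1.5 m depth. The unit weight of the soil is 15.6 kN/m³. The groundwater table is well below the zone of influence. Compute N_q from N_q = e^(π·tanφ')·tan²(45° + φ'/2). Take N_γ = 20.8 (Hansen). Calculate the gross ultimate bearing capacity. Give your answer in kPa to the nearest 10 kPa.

tan32° = 0.6249, so N_q = e^(π×0.6249)·tan²(61°) = 7.121 × 3.255 = 23.18.
Overburden at base level: q = 15.6 × 1.5 = 23.4 kPa.
Surcharge term q·N_q = 23.4 × 23.177 = 542.34 kPa; self-weight term 0.5·γ·B·N_γ = 0.5 × 15.6 × 1.4 × 20.8 = 227.14 kPa.
q_ult = 542.34 + 227.14 = 769.47 kPa.

q_ult ≈ 770 kPa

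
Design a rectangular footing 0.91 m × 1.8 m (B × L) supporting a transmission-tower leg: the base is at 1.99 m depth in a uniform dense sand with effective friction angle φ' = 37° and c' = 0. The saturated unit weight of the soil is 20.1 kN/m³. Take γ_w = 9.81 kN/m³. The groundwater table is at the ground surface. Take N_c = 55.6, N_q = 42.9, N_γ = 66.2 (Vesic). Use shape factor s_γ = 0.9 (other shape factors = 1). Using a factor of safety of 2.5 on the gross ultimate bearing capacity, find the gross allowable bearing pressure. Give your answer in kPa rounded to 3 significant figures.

With the water table at the surface the whole profile is submerged: γ' = 20.1 − 9.81 = 10.29 kN/m³, so q = γ'·D_f = 20.477 kPa; the same γ' applies in the ½γBN_γ term.
q_ult = q·N_q + 0.5·γ·B·N_γ·s_γ
     = 20.477 × 42.9 + 0.5 × 10.29 × 0.91 × 66.2 × 0.9
     = 878.47 + 278.95 = 1157.4 kPa.
q_all = 1157.4 / 2.5 = 462.97 kPa.

q_all ≈ 463 kPa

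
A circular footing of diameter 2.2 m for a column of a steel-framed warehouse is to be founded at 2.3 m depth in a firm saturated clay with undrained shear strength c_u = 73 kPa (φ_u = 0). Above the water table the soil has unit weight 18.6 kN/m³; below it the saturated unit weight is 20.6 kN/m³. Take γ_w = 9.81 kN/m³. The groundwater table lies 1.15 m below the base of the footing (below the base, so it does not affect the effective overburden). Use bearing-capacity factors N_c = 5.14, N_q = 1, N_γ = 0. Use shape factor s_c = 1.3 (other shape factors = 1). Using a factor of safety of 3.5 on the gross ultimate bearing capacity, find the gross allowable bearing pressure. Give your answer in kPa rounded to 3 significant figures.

q = γ·D_f = 18.6 × 2.3 = 42.78 kPa.
c·N_c·s_c = 73 × 5.14 × 1.3 = 487.79 kPa
q·N_q = 42.78 × 1 = 42.78 kPa
q_ult = 487.79 + 42.78 = 530.57 kPa.
q_all = 530.57 / 3.5 = 151.59 kPa.

q_all ≈ 152 kPa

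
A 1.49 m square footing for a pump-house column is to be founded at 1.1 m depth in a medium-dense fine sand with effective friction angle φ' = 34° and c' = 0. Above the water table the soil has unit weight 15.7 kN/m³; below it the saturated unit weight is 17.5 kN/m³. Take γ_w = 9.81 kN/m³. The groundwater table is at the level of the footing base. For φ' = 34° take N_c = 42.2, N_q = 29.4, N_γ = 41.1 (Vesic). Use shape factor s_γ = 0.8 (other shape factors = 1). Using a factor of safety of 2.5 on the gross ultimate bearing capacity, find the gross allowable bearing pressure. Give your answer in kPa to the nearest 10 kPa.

q_all ≈ 280 kPa

Overburden at base level: q = 15.7 × 1.1 = 17.27 kPa.
Below the base the soil is submerged, so the ½γBN_γ term uses γ' = 17.5 − 9.81 = 7.69 kN/m³.
Surcharge term q·N_q = 17.27 × 29.4 = 507.74 kPa; self-weight term 0.5·γ·B·N_γ·s_γ = 0.5 × 7.69 × 1.49 × 41.1 × 0.8 = 188.37 kPa.
q_ult = 507.74 + 188.37 = 696.11 kPa.
q_all = 696.11 / 2.5 = 278.44 kPa.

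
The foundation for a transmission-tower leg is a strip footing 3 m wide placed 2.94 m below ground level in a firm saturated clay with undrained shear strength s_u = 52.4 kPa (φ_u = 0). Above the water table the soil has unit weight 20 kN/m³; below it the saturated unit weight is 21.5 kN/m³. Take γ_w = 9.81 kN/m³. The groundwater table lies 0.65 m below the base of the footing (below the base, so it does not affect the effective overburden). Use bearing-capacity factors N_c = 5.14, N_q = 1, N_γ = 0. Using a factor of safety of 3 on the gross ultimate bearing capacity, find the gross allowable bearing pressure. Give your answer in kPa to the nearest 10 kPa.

Effective surcharge at the founding depth q = γ·D_f = 20 × 2.94 = 58.8 kPa.
q_ult = c·N_c + q·N_q
     = 52.4 × 5.14 + 58.8 × 1
     = 269.34 + 58.8 = 328.14 kPa.
q_all = 328.14 / 3 = 109.38 kPa.

q_all ≈ 110 kPa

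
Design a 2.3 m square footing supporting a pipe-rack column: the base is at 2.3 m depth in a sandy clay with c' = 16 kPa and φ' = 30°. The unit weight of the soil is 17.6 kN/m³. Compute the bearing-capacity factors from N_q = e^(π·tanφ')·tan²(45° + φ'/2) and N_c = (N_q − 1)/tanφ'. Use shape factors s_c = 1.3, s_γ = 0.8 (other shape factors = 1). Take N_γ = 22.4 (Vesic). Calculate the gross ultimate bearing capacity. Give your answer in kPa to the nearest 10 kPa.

tan30° = 0.5774, so N_q = e^(π×0.5774)·tan²(60°) = 6.134 × 3.0 = 18.4.
N_c = (18.4 − 1)/tan30° = 30.14.
q = γ·D_f = 17.6 × 2.3 = 40.48 kPa.
c·N_c·s_c = 16 × 30.14 × 1.3 = 626.9 kPa
q·N_q = 40.48 × 18.401 = 744.88 kPa
0.5·γ·B·N_γ·s_γ = 0.5 × 17.6 × 2.3 × 22.4 × 0.8 = 362.7 kPa
q_ult = 626.9 + 744.88 + 362.7 = 1734.5 kPa.

q_ult ≈ 1730 kPa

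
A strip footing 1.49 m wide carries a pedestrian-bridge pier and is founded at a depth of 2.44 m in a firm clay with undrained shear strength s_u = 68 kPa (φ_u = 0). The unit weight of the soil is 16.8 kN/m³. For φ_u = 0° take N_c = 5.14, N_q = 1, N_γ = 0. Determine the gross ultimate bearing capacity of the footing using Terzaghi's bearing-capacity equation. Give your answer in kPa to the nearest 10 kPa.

Overburden at base level: q = 16.8 × 2.44 = 40.992 kPa.
Cohesion term c·N_c = 68 × 5.14 = 349.52 kPa; surcharge term q·N_q = 40.992 × 1 = 40.992 kPa.
q_ult = 349.52 + 40.992 = 390.51 kPa.

q_ult ≈ 390 kPa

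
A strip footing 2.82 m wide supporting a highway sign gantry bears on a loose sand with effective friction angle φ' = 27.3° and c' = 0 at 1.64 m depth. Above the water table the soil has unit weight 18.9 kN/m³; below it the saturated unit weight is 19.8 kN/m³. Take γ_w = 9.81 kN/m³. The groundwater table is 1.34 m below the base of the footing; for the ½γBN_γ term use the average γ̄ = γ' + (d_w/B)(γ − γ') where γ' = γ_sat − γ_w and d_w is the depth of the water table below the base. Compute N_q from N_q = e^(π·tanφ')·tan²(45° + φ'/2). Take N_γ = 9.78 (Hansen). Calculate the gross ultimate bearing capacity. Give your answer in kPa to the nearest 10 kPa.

tan27.3° = 0.5161, so N_q = e^(π×0.5161)·tan²(58.65°) = 5.061 × 2.694 = 13.64.
Overburden at base level: q = 18.9 × 1.64 = 30.996 kPa.
The water table is 1.34 m below the base (< B = 2.82 m), so the ½γBN_γ term uses γ̄ = γ' + (d_w/B)(γ − γ') = 9.99 + (1.34/2.82)(18.9 − 9.99) = 14.224 kN/m³.
Surcharge term q·N_q = 30.996 × 13.636 = 422.65 kPa; self-weight term 0.5·γ·B·N_γ = 0.5 × 14.224 × 2.82 × 9.78 = 196.14 kPa.
q_ult = 422.65 + 196.14 = 618.8 kPa.

q_ult ≈ 620 kPa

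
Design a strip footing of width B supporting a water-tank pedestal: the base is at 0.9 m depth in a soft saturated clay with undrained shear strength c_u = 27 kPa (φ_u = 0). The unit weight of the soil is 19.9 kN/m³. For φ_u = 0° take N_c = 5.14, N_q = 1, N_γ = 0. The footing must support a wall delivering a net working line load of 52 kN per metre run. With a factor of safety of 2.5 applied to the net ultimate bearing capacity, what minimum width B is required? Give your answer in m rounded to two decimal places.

B = 0.94 m

Effective surcharge at the founding depth q = γ·D_f = 19.9 × 0.9 = 17.91 kPa.
q_ult = c·N_c + q·N_q
     = 27 × 5.14 + 17.91 × 1
     = 138.78 + 17.91 = 156.69 kPa.
For φ = 0 the ½γBN_γ term vanishes, so q_ult is independent of B. q_net = 156.69 − 17.91 = 138.78 kPa; q_all(net) = 138.78/2.5 = 55.512 kPa.
Required width B = w / q_all(net) = 52 / 55.512 = 0.937 m.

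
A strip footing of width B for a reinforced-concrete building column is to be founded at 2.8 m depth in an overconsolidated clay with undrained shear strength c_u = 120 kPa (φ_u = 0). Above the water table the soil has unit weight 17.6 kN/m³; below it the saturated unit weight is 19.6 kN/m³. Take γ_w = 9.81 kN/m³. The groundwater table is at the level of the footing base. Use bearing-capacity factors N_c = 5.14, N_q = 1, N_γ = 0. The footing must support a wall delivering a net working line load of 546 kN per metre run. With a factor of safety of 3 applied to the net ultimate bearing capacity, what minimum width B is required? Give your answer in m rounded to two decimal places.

q = γ·D_f = 17.6 × 2.8 = 49.28 kPa.
c·N_c = 120 × 5.14 = 616.8 kPa
q·N_q = 49.28 × 1 = 49.28 kPa
q_ult = 616.8 + 49.28 = 666.08 kPa.
For φ = 0 the ½γBN_γ term vanishes, so q_ult is independent of B. q_net = 666.08 − 49.28 = 616.8 kPa; q_all(net) = 616.8/3 = 205.6 kPa.
Required width B = w / q_all(net) = 546 / 205.6 = 2.656 m.

B = 2.66 m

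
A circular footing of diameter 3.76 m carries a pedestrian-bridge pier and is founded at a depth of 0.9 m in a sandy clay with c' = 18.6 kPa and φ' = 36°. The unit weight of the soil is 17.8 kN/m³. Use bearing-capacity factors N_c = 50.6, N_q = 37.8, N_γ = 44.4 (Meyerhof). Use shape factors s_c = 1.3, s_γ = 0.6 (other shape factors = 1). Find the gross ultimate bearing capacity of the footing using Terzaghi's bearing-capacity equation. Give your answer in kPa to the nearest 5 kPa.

q = γ·D_f = 17.8 × 0.9 = 16.02 kPa.
c·N_c·s_c = 18.6 × 50.6 × 1.3 = 1223.5 kPa
q·N_q = 16.02 × 37.8 = 605.56 kPa
0.5·γ·B·N_γ·s_γ = 0.5 × 17.8 × 3.76 × 44.4 × 0.6 = 891.48 kPa
q_ult = 1223.5 + 605.56 + 891.48 = 2720.5 kPa.

q_ult ≈ 2720 kPa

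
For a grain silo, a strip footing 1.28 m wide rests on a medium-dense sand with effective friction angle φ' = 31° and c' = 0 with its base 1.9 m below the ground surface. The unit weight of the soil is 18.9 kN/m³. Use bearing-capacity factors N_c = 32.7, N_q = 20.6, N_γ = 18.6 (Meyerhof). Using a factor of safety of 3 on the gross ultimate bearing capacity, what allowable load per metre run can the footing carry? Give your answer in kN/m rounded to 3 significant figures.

≈ 412 kN/m

Effective surcharge at the founding depth q = γ·D_f = 18.9 × 1.9 = 35.91 kPa.
q_ult = q·N_q + 0.5·γ·B·N_γ
     = 35.91 × 20.6 + 0.5 × 18.9 × 1.28 × 18.6
     = 739.75 + 224.99 = 964.73 kPa.
Gross allowable pressure q_all = 964.73 / 3 = 321.58 kPa.
Allowable wall load = q_all × B = 321.58 × 1.28 = 411.62 kN per metre run.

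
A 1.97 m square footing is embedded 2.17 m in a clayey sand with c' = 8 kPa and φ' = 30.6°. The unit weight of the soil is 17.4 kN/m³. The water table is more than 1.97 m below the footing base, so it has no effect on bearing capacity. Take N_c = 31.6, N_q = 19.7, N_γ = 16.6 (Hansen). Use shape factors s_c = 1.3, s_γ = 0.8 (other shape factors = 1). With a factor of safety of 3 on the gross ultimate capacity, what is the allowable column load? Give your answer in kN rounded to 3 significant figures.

q = γ·D_f = 17.4 × 2.17 = 37.758 kPa.
c·N_c·s_c = 8 × 31.6 × 1.3 = 328.64 kPa
q·N_q = 37.758 × 19.7 = 743.83 kPa
0.5·γ·B·N_γ·s_γ = 0.5 × 17.4 × 1.97 × 16.6 × 0.8 = 227.61 kPa
q_ult = 328.64 + 743.83 + 227.61 = 1300.1 kPa.
Gross allowable pressure q_all = 1300.1 / 3 = 433.36 kPa.
Footing area = 3.8809 m², so allowable column load = 433.36 × 3.8809 = 1681.8 kN.

P_all ≈ 1680 kN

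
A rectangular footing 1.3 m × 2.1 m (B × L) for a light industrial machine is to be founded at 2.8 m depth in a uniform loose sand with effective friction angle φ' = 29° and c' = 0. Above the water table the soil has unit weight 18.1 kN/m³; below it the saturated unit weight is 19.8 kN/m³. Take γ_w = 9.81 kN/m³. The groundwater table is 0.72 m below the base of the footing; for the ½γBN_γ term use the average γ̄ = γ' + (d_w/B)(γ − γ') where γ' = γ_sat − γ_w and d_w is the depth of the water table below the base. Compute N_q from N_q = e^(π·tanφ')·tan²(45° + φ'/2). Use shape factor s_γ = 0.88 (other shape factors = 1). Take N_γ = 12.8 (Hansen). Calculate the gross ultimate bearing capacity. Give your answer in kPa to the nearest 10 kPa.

q_ult ≈ 940 kPa

tan29° = 0.5543, so N_q = e^(π×0.5543)·tan²(59.5°) = 5.705 × 2.882 = 16.44.
Effective surcharge at the founding depth q = γ·D_f = 18.1 × 2.8 = 50.68 kPa.
With d_w = 0.72 m < B, γ̄ = 9.99 + (0.72/1.3) × (18.1 − 9.99) = 14.482 kN/m³.
q_ult = q·N_q + 0.5·γ·B·N_γ·s_γ
     = 50.68 × 16.443 + 0.5 × 14.482 × 1.3 × 12.8 × 0.88
     = 833.35 + 106.03 = 939.38 kPa.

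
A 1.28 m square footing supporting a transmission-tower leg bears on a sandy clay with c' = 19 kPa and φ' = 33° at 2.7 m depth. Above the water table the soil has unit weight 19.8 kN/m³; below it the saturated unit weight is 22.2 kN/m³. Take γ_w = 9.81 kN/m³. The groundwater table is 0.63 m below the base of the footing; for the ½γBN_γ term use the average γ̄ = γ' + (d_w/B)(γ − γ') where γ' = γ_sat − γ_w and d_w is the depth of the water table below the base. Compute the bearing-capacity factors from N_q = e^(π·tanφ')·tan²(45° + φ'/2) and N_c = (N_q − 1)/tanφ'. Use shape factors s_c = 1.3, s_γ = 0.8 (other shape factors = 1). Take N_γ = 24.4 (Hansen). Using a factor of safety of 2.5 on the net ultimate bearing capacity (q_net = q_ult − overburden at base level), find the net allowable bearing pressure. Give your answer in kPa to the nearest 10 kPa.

q_all(net) ≈ 1000 kPa

N_q = e^(π·tan33°)·tan²(61.5°) = 26.09; N_c = (N_q − 1)/tanφ' = 38.64.
Overburden at base level: q = 19.8 × 2.7 = 53.46 kPa.
The water table is 0.63 m below the base (< B = 1.28 m), so the ½γBN_γ term uses γ̄ = γ' + (d_w/B)(γ − γ') = 12.39 + (0.63/1.28)(19.8 − 12.39) = 16.037 kN/m³.
Cohesion term c·N_c·s_c = 19 × 38.638 × 1.3 = 954.37 kPa; surcharge term q·N_q = 53.46 × 26.092 = 1394.9 kPa; self-weight term 0.5·γ·B·N_γ·s_γ = 0.5 × 16.037 × 1.28 × 24.4 × 0.8 = 200.35 kPa.
q_ult = 954.37 + 1394.9 + 200.35 = 2549.6 kPa.
q_net = 2549.6 − 53.46 = 2496.1 kPa.
q_all(net) = 2496.1 / 2.5 = 998.45 kPa.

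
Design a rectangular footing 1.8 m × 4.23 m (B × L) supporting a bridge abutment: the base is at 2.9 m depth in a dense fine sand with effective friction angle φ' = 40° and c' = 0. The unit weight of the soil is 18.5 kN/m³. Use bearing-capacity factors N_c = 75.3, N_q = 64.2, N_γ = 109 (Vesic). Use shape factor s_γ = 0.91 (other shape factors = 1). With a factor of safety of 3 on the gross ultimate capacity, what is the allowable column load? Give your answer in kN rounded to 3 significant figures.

q = γ·D_f = 18.5 × 2.9 = 53.65 kPa.
q·N_q = 53.65 × 64.2 = 3444.3 kPa
0.5·γ·B·N_γ·s_γ = 0.5 × 18.5 × 1.8 × 109 × 0.91 = 1651.5 kPa
q_ult = 3444.3 + 1651.5 = 5095.8 kPa.
Gross allowable pressure q_all = 5095.8 / 3 = 1698.6 kPa.
Footing area = 7.614 m², so allowable column load = 1698.6 × 7.614 = 12933 kN.

P_all ≈ 12900 kN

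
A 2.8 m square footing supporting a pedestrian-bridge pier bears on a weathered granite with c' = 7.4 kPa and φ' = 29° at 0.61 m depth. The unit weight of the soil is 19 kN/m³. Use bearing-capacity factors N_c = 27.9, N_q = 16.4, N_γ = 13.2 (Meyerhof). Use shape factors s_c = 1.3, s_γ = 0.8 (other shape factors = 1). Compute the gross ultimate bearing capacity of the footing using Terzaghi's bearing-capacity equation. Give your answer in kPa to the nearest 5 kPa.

q_ult ≈ 740 kPa

q = γ·D_f = 19 × 0.61 = 11.59 kPa.
c·N_c·s_c = 7.4 × 27.9 × 1.3 = 268.4 kPa
q·N_q = 11.59 × 16.4 = 190.08 kPa
0.5·γ·B·N_γ·s_γ = 0.5 × 19 × 2.8 × 13.2 × 0.8 = 280.9 kPa
q_ult = 268.4 + 190.08 + 280.9 = 739.37 kPa.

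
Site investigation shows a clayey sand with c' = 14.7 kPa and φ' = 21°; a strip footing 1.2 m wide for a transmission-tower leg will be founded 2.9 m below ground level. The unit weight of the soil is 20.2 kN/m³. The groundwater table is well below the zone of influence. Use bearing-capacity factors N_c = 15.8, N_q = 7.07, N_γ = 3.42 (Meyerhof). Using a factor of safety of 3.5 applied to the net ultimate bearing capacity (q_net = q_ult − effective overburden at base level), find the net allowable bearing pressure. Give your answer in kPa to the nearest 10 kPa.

q_all(net) ≈ 180 kPa

q = γ·D_f = 20.2 × 2.9 = 58.58 kPa.
c·N_c = 14.7 × 15.8 = 232.26 kPa
q·N_q = 58.58 × 7.07 = 414.16 kPa
0.5·γ·B·N_γ = 0.5 × 20.2 × 1.2 × 3.42 = 41.45 kPa
q_ult = 232.26 + 414.16 + 41.45 = 687.87 kPa.
Net ultimate: q_net = 687.87 − 58.58 = 629.29 kPa.
q_all(net) = 629.29 / 3.5 = 179.8 kPa.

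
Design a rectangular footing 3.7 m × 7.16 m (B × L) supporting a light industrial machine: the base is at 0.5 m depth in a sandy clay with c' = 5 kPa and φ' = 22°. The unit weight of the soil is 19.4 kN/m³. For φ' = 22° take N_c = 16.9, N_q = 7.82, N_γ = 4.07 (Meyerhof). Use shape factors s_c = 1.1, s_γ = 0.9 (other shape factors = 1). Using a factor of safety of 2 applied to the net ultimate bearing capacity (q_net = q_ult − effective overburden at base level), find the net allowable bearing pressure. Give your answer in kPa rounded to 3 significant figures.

q_all(net) ≈ 145 kPa

Overburden at base level: q = 19.4 × 0.5 = 9.7 kPa.
Cohesion term c·N_c·s_c = 5 × 16.9 × 1.1 = 92.95 kPa; surcharge term q·N_q = 9.7 × 7.82 = 75.854 kPa; self-weight term 0.5·γ·B·N_γ·s_γ = 0.5 × 19.4 × 3.7 × 4.07 × 0.9 = 131.47 kPa.
q_ult = 92.95 + 75.854 + 131.47 = 300.27 kPa.
Net ultimate: q_net = 300.27 − 9.7 = 290.57 kPa.
q_all(net) = 290.57 / 2 = 145.28 kPa.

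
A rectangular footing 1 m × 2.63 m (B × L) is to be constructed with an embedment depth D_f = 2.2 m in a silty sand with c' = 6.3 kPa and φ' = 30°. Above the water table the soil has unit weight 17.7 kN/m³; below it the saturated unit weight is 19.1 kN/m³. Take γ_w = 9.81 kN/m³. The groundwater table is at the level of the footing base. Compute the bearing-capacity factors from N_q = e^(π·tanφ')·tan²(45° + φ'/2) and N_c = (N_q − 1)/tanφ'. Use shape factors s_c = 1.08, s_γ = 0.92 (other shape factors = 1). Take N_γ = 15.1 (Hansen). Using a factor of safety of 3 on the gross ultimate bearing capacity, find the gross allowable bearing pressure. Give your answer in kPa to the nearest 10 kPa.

N_q = e^(π·tan30°)·tan²(60°) = 18.4; N_c = (N_q − 1)/tanφ' = 30.14.
Overburden at base level: q = 17.7 × 2.2 = 38.94 kPa.
Below the base the soil is submerged, so the ½γBN_γ term uses γ' = 19.1 − 9.81 = 9.29 kN/m³.
Cohesion term c·N_c·s_c = 6.3 × 30.14 × 1.08 = 205.07 kPa; surcharge term q·N_q = 38.94 × 18.401 = 716.54 kPa; self-weight term 0.5·γ·B·N_γ·s_γ = 0.5 × 9.29 × 1 × 15.1 × 0.92 = 64.528 kPa.
q_ult = 205.07 + 716.54 + 64.528 = 986.14 kPa.
q_all = 986.14 / 3 = 328.71 kPa.

q_all ≈ 330 kPa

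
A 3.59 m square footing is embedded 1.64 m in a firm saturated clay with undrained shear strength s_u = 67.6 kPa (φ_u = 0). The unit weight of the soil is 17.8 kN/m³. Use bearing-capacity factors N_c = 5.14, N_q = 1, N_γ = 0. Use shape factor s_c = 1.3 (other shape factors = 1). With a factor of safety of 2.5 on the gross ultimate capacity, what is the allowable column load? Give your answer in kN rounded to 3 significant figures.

Effective surcharge at the founding depth q = γ·D_f = 17.8 × 1.64 = 29.192 kPa.
q_ult = c·N_c·s_c + q·N_q
     = 67.6 × 5.14 × 1.3 + 29.192 × 1
     = 451.7 + 29.192 = 480.9 kPa.
Gross allowable pressure q_all = 480.9 / 2.5 = 192.36 kPa.
Footing area = 12.8881 m², so allowable column load = 192.36 × 12.8881 = 2479.1 kN.

P_all ≈ 2480 kN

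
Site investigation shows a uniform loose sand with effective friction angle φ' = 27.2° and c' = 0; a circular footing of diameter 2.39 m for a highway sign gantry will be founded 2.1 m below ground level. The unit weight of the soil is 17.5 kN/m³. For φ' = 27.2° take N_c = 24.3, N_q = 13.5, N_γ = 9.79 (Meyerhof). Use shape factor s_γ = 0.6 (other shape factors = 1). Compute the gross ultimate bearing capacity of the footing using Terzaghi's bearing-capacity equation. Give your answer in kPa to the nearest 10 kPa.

q_ult ≈ 620 kPa

Overburden at base level: q = 17.5 × 2.1 = 36.75 kPa.
Surcharge term q·N_q = 36.75 × 13.5 = 496.12 kPa; self-weight term 0.5·γ·B·N_γ·s_γ = 0.5 × 17.5 × 2.39 × 9.79 × 0.6 = 122.84 kPa.
q_ult = 496.12 + 122.84 = 618.97 kPa.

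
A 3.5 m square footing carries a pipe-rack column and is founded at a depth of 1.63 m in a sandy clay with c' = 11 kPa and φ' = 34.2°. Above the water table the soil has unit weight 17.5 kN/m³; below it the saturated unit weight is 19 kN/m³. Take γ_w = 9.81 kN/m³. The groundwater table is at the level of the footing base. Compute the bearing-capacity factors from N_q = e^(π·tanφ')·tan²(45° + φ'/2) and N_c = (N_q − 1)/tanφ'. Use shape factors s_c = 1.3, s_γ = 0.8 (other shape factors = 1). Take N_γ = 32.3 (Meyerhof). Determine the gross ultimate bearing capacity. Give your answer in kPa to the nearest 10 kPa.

tan34.2° = 0.6796, so N_q = e^(π×0.6796)·tan²(62.1°) = 8.457 × 3.567 = 30.17.
N_c = (30.17 − 1)/tan34.2° = 42.92.
Effective surcharge at the founding depth q = γ·D_f = 17.5 × 1.63 = 28.525 kPa.
The water table coincides with the base, so in the self-weight term γ → γ' = 9.19 kN/m³.
q_ult = c·N_c·s_c + q·N_q + 0.5·γ·B·N_γ·s_γ
     = 11 × 42.919 × 1.3 + 28.525 × 30.168 + 0.5 × 9.19 × 3.5 × 32.3 × 0.8
     = 613.74 + 860.53 + 415.57 = 1889.8 kPa.

q_ult ≈ 1890 kPa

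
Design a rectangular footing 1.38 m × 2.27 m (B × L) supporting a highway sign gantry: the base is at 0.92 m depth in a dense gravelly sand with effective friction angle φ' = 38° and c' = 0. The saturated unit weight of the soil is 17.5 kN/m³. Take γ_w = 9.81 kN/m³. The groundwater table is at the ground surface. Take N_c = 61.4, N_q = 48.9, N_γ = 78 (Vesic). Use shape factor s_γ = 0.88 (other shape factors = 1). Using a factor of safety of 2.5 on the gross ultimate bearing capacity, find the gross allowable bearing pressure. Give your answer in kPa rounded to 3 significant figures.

q_all ≈ 284 kPa

Water table at ground surface, so effective unit weight γ' = 17.5 − 9.81 = 7.69 kN/m³ is used throughout; overburden q = 7.69 × 0.92 = 7.0748 kPa; the same γ' applies in the ½γBN_γ term.
Surcharge term q·N_q = 7.0748 × 48.9 = 345.96 kPa; self-weight term 0.5·γ·B·N_γ·s_γ = 0.5 × 7.69 × 1.38 × 78 × 0.88 = 364.21 kPa.
q_ult = 345.96 + 364.21 = 710.17 kPa.
q_all = 710.17 / 2.5 = 284.07 kPa.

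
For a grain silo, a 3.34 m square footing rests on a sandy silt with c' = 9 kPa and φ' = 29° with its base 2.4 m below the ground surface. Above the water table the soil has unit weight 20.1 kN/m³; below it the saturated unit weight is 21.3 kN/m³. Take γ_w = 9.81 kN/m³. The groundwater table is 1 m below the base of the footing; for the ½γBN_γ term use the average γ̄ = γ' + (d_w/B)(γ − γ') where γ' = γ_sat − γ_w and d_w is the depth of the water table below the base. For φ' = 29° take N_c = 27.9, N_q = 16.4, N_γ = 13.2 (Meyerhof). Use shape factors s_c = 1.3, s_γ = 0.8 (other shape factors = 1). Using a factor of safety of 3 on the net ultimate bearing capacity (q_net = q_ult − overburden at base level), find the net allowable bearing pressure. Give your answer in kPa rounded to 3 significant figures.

q_all(net) ≈ 439 kPa

Effective surcharge at the founding depth q = γ·D_f = 20.1 × 2.4 = 48.24 kPa.
With d_w = 1 m < B, γ̄ = 11.49 + (1/3.34) × (20.1 − 11.49) = 14.068 kN/m³.
q_ult = c·N_c·s_c + q·N_q + 0.5·γ·B·N_γ·s_γ
     = 9 × 27.9 × 1.3 + 48.24 × 16.4 + 0.5 × 14.068 × 3.34 × 13.2 × 0.8
     = 326.43 + 791.14 + 248.09 = 1365.7 kPa.
q_net = 1365.7 − 48.24 = 1317.4 kPa.
q_all(net) = 1317.4 / 3 = 439.14 kPa.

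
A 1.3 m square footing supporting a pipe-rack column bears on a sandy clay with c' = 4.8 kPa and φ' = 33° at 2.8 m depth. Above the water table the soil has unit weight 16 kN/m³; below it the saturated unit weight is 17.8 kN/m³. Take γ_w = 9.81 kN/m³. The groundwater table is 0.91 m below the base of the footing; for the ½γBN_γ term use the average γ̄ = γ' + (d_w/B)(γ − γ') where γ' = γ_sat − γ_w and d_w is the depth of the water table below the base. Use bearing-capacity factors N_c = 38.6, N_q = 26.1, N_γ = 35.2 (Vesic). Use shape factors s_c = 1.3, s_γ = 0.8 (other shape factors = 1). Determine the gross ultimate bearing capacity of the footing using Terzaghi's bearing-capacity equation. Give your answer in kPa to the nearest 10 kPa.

q_ult ≈ 1660 kPa

q = γ·D_f = 16 × 2.8 = 44.8 kPa.
γ' = 7.99 kN/m³; averaging over the depth B below the base, γ̄ = γ' + (d_w/B)(γ − γ') = 13.597 kN/m³.
c·N_c·s_c = 4.8 × 38.6 × 1.3 = 240.86 kPa
q·N_q = 44.8 × 26.1 = 1169.3 kPa
0.5·γ·B·N_γ·s_γ = 0.5 × 13.597 × 1.3 × 35.2 × 0.8 = 248.88 kPa
q_ult = 240.86 + 1169.3 + 248.88 = 1659 kPa.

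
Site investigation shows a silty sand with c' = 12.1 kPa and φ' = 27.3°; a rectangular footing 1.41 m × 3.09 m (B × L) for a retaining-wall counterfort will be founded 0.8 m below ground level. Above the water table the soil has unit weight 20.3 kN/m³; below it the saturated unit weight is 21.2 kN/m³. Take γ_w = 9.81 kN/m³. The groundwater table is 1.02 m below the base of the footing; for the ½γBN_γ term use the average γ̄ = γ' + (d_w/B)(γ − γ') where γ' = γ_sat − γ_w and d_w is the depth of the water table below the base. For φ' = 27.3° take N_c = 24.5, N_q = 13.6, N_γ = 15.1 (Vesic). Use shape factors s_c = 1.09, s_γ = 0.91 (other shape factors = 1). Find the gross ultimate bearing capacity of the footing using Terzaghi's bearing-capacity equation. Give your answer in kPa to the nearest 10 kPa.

q_ult ≈ 720 kPa

Effective surcharge at the founding depth q = γ·D_f = 20.3 × 0.8 = 16.24 kPa.
With d_w = 1.02 m < B, γ̄ = 11.39 + (1.02/1.41) × (20.3 − 11.39) = 17.836 kN/m³.
q_ult = c·N_c·s_c + q·N_q + 0.5·γ·B·N_γ·s_γ
     = 12.1 × 24.5 × 1.09 + 16.24 × 13.6 + 0.5 × 17.836 × 1.41 × 15.1 × 0.91
     = 323.13 + 220.86 + 172.78 = 716.77 kPa.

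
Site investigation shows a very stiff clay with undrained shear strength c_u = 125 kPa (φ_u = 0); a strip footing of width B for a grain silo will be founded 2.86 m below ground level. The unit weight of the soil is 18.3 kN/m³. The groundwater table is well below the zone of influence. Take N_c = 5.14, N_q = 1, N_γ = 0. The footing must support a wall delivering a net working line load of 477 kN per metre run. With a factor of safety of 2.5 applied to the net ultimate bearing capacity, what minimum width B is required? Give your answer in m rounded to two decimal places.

B = 1.86 m

Overburden at base level: q = 18.3 × 2.86 = 52.338 kPa.
Cohesion term c·N_c = 125 × 5.14 = 642.5 kPa; surcharge term q·N_q = 52.338 × 1 = 52.338 kPa.
q_ult = 642.5 + 52.338 = 694.84 kPa.
For φ = 0 the ½γBN_γ term vanishes, so q_ult is independent of B. q_net = 694.84 − 52.338 = 642.5 kPa; q_all(net) = 642.5/2.5 = 257 kPa.
Required width B = w / q_all(net) = 477 / 257 = 1.856 m.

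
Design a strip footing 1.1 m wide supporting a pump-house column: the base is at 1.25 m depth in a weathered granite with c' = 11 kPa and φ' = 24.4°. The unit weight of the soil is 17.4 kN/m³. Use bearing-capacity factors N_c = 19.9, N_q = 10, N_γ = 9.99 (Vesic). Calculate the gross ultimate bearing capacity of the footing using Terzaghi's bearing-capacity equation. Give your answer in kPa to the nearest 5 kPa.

Overburden at base level: q = 17.4 × 1.25 = 21.75 kPa.
Cohesion term c·N_c = 11 × 19.9 = 218.9 kPa; surcharge term q·N_q = 21.75 × 10 = 217.5 kPa; self-weight term 0.5·γ·B·N_γ = 0.5 × 17.4 × 1.1 × 9.99 = 95.604 kPa.
q_ult = 218.9 + 217.5 + 95.604 = 532 kPa.

q_ult ≈ 530 kPa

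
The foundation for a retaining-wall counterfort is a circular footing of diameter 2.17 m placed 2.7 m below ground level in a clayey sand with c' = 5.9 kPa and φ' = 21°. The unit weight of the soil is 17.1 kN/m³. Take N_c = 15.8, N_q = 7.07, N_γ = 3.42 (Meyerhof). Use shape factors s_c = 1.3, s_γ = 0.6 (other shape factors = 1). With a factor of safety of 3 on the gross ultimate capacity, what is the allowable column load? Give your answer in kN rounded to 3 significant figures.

Overburden at base level: q = 17.1 × 2.7 = 46.17 kPa.
Cohesion term c·N_c·s_c = 5.9 × 15.8 × 1.3 = 121.19 kPa; surcharge term q·N_q = 46.17 × 7.07 = 326.42 kPa; self-weight term 0.5·γ·B·N_γ·s_γ = 0.5 × 17.1 × 2.17 × 3.42 × 0.6 = 38.072 kPa.
q_ult = 121.19 + 326.42 + 38.072 = 485.68 kPa.
Gross allowable pressure q_all = 485.68 / 3 = 161.89 kPa.
Footing area = 3.6984 m², so allowable column load = 161.89 × 3.6984 = 598.75 kN.

P_all ≈ 599 kN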